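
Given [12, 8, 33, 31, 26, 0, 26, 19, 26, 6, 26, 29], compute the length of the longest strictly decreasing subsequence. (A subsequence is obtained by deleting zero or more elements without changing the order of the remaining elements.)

5

Scanning left to right, the best length ending at each element is: 12→1, 8→2, 33→1, 31→2, 26→3, 0→4, 26→3, 19→4, 26→3, 6→5, 26→3, 29→3.
So the longest decreasing subsequence has length 5, e.g. 33, 31, 26, 19, 6.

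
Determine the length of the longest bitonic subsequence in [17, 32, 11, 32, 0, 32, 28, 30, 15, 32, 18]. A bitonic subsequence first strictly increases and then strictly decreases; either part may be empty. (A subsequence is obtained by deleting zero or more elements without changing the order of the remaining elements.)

5

One longest bitonic subsequence is 17, 28, 30, 32, 18 (positions 1,7,8,10,11): it rises to 32 then falls. Length 5 is optimal.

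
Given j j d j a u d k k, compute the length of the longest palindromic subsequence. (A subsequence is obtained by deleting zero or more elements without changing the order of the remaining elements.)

3

Using dp[i][j] = 2 + dp[i+1][j−1] if the ends match, else max(dp[i+1][j], dp[i][j−1]):
dp[1][9] = 3. A witness is dud at positions 3,6,7.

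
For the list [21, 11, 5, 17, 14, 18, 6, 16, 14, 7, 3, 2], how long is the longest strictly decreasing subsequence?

7

Scanning left to right, the best length ending at each element is: 21→1, 11→2, 5→3, 17→2, 14→3, 18→2, 6→4, 16→3, 14→4, 7→5, 3→6, 2→7.
So the longest decreasing subsequence has length 7, e.g. 21, 17, 16, 14, 7, 3, 2.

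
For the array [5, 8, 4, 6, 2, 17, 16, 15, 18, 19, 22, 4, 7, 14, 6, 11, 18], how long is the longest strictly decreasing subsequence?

Scanning left to right, the best length ending at each element is: 5→1, 8→1, 4→2, 6→2, 2→3, 17→1, 16→2, 15→3, 18→1, 19→1, 22→1, 4→4, 7→4, 14→4, 6→5, 11→5, 18→2.
So the longest decreasing subsequence has length 5, e.g. 17, 16, 15, 7, 6.

5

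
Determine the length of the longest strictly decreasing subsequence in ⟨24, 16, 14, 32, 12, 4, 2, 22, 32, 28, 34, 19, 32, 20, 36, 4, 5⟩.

One longest decreasing subsequence is 24, 16, 14, 12, 4, 2 (positions 1,2,3,5,6,7), of length 6; no longer one exists.

6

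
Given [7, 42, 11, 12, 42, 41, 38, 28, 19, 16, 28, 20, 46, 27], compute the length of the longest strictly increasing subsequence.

6

One longest increasing subsequence is 7, 11, 12, 19, 28, 46 (positions 1,3,4,9,11,13), of length 6; no longer one exists.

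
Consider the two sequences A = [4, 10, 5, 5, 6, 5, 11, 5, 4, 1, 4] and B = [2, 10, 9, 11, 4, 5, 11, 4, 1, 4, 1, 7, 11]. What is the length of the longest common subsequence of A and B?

A longest common subsequence is 4, 5, 11, 4, 1, 4 (length 6); the LCS DP confirms no longer common subsequence exists.

6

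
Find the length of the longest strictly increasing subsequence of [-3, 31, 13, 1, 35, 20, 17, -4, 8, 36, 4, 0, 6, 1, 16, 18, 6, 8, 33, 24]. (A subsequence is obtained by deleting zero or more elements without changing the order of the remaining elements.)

One longest increasing subsequence is -3, 1, 4, 6, 16, 18, 33 (positions 1,4,11,13,15,16,19), of length 7; no longer one exists.

7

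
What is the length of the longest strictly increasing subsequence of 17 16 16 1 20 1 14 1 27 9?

3

One longest increasing subsequence is 17, 20, 27 (positions 1,5,9), of length 3; no longer one exists.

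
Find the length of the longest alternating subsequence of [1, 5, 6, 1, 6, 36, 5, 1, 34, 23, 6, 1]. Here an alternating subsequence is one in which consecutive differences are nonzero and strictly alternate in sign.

A longest alternating subsequence is 1, 5, 1, 6, 5, 34, 23 (positions 1,2,4,5,7,9,10); its 6 consecutive differences strictly alternate in sign, and length 7 is optimal.

7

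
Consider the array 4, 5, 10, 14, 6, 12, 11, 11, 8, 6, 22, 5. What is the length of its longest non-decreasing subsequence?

6

Let dp[i] be the longest non-decreasing subsequence ending at position i. Then dp = [1, 2, 3, 4, 3, 4, 4, 5, 4, 4, 6, 3].
The maximum is 6; one witness is 4, 5, 10, 11, 11, 22 at positions 1,2,3,7,8,11.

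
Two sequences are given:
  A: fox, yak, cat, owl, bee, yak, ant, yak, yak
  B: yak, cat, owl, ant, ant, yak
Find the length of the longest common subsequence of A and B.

Backtracking the LCS table gives one alignment: yak (A2,B1) → cat (A3,B2) → owl (A4,B3) → ant (A7,B5) → yak (A9,B6).
So the longest common subsequence has length 5.

5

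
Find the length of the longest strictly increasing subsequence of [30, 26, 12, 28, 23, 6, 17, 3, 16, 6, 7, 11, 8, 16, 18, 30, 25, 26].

Scanning left to right, the best length ending at each element is: 30→1, 26→1, 12→1, 28→2, 23→2, 6→1, 17→2, 3→1, 16→2, 6→2, 7→3, 11→4, 8→4, 16→5, 18→6, 30→7, 25→7, 26→8.
So the longest increasing subsequence has length 8, e.g. 3, 6, 7, 11, 16, 18, 25, 26.

8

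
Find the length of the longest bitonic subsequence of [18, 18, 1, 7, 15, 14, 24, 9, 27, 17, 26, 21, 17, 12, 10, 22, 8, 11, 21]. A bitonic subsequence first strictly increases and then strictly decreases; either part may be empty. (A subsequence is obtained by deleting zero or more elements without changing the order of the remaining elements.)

11

One longest bitonic subsequence is 1, 7, 15, 24, 27, 26, 21, 17, 12, 10, 8 (positions 3,4,5,7,9,11,12,13,14,15,17): it rises to 27 then falls. Length 11 is optimal.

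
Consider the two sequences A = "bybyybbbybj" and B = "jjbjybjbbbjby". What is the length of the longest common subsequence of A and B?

7

A longest common subsequence is bybbbby (length 7); the LCS DP confirms no longer common subsequence exists.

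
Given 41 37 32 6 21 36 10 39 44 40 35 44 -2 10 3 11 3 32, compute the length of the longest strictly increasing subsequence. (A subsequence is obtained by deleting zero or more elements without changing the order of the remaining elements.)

Scanning left to right, the best length ending at each element is: 41→1, 37→1, 32→1, 6→1, 21→2, 36→3, 10→2, 39→4, 44→5, 40→5, 35→3, 44→6, -2→1, 10→2, 3→2, 11→3, 3→2, 32→4.
So the longest increasing subsequence has length 6, e.g. 6, 21, 36, 39, 40, 44.

6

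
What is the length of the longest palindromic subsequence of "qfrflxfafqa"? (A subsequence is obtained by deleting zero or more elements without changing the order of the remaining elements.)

Using dp[i][j] = 2 + dp[i+1][j−1] if the ends match, else max(dp[i+1][j], dp[i][j−1]):
dp[1][11] = 7. A witness is qffxffq at positions 1,2,4,6,7,9,10.

7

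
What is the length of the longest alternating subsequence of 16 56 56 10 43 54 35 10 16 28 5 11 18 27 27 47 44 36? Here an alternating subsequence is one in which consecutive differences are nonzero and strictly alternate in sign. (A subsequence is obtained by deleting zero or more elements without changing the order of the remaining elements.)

9

Track the best alternating length ending on an up-step vs a down-step at each position: up/down = 1/1, 2/1, 2/1, 1/3, 4/3, 4/3, 4/5, 1/5, 6/5, 6/5, 1/7, 8/7, 8/7, 8/7, 8/7, 8/5, 8/9, 8/9.
The maximum over both is 9; one such subsequence is 16, 56, 10, 43, 10, 16, 5, 47, 44.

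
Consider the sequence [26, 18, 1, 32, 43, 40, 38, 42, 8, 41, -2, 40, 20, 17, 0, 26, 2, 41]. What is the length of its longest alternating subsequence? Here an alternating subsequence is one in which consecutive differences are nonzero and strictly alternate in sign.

Track the best alternating length ending on an up-step vs a down-step at each position: up/down = 1/1, 1/2, 1/2, 3/1, 3/1, 3/4, 3/4, 5/4, 3/6, 7/6, 1/8, 9/8, 9/10, 9/10, 9/10, 11/10, 11/12, 13/6.
The maximum over both is 13; one such subsequence is 26, 18, 43, 40, 42, 8, 41, -2, 40, 20, 26, 2, 41.

13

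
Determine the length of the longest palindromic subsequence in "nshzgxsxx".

3

One longest palindromic subsequence is xxx (positions 6,8,9); it reads the same forward and backward, and the interval DP gives dp[1][9] = 3.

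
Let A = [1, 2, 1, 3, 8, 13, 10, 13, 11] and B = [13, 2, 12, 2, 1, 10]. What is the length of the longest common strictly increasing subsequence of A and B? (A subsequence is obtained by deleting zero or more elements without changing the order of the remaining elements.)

2

A longest common strictly increasing subsequence is 2, 10 (length 2); it appears in order in both A and B, and no longer such subsequence exists.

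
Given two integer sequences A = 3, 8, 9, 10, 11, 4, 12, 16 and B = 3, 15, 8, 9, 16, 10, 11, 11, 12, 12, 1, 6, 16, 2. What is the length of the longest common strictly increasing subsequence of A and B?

7

For each value that appears in both, track the longest common increasing run ending there.
The best achievable length is 7; one witness is 3, 8, 9, 10, 11, 12, 16 (A-positions 1,2,3,4,5,7,8, B-positions 1,3,4,6,7,9,13).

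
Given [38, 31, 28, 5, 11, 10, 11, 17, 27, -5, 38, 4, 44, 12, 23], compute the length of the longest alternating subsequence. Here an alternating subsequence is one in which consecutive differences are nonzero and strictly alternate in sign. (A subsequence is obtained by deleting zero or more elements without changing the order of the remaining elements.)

Track the best alternating length ending on an up-step vs a down-step at each position: up/down = 1/1, 1/2, 1/2, 1/2, 3/2, 3/4, 5/2, 5/2, 5/2, 1/6, 7/1, 7/8, 9/1, 9/10, 11/10.
The maximum over both is 11; one such subsequence is 38, 5, 11, 10, 11, -5, 38, 4, 44, 12, 23.

11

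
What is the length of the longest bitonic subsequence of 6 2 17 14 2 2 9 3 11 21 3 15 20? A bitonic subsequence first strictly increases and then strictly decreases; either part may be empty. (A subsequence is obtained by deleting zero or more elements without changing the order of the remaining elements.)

One longest bitonic subsequence is 6, 17, 14, 11, 3 (positions 1,3,4,9,11): it rises to 17 then falls. Length 5 is optimal.

5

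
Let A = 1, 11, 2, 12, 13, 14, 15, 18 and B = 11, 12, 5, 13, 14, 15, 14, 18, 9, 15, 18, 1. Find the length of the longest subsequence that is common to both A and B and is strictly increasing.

A longest common strictly increasing subsequence is 11, 12, 13, 14, 15, 18 (length 6); it appears in order in both A and B, and no longer such subsequence exists.

6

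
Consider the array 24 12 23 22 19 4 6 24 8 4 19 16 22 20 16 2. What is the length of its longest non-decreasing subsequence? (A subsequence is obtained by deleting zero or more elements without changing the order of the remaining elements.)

5

One longest non-decreasing subsequence is 4, 6, 8, 19, 22 (positions 6,7,9,11,13), of length 5; no longer one exists.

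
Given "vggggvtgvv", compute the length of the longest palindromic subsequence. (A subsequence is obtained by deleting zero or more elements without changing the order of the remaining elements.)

Using dp[i][j] = 2 + dp[i+1][j−1] if the ends match, else max(dp[i+1][j], dp[i][j−1]):
dp[1][10] = 7. A witness is vgggggv at positions 1,2,3,4,5,8,10.

7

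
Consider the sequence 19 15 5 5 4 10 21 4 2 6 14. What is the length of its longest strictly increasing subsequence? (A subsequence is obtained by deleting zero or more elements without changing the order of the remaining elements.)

3

Scanning left to right, the best length ending at each element is: 19→1, 15→1, 5→1, 5→1, 4→1, 10→2, 21→3, 4→1, 2→1, 6→2, 14→3.
So the longest increasing subsequence has length 3, e.g. 5, 10, 21.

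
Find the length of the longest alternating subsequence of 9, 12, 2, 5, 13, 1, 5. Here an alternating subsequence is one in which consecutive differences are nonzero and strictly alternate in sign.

Track the best alternating length ending on an up-step vs a down-step at each position: up/down = 1/1, 2/1, 1/3, 4/3, 4/1, 1/5, 6/5.
The maximum over both is 6; one such subsequence is 9, 12, 2, 5, 1, 5.

6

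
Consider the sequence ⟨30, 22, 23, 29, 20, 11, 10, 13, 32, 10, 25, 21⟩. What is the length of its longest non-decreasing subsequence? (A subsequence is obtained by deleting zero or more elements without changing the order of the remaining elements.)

Scanning left to right, the best length ending at each element is: 30→1, 22→1, 23→2, 29→3, 20→1, 11→1, 10→1, 13→2, 32→4, 10→2, 25→3, 21→3.
So the longest non-decreasing subsequence has length 4, e.g. 22, 23, 29, 32.

4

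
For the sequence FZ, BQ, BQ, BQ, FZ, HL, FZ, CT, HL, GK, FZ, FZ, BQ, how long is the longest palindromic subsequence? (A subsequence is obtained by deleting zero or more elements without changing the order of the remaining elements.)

7

One longest palindromic subsequence is BQ FZ FZ GK FZ FZ BQ (positions 2,5,7,10,11,12,13); it reads the same forward and backward, and the interval DP gives dp[1][13] = 7.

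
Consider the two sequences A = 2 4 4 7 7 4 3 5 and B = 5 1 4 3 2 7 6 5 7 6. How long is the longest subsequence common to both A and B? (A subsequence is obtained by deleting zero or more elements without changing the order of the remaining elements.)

3

A longest common subsequence is 2, 7, 7 (length 3); the LCS DP confirms no longer common subsequence exists.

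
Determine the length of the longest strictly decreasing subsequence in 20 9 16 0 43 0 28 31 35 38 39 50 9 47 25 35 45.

3

One longest decreasing subsequence is 20, 9, 0 (positions 1,2,4), of length 3; no longer one exists.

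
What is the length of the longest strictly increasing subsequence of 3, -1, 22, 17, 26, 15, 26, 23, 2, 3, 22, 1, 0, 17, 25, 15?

One longest increasing subsequence is -1, 2, 3, 22, 25 (positions 2,9,10,11,15), of length 5; no longer one exists.

5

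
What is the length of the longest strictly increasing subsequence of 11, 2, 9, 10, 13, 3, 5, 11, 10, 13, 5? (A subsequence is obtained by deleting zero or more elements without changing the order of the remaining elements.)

Scanning left to right, the best length ending at each element is: 11→1, 2→1, 9→2, 10→3, 13→4, 3→2, 5→3, 11→4, 10→4, 13→5, 5→3.
So the longest increasing subsequence has length 5, e.g. 2, 9, 10, 11, 13.

5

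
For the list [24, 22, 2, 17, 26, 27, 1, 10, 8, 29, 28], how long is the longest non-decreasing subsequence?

One longest non-decreasing subsequence is 2, 17, 26, 27, 29 (positions 3,4,5,6,10), of length 5; no longer one exists.

5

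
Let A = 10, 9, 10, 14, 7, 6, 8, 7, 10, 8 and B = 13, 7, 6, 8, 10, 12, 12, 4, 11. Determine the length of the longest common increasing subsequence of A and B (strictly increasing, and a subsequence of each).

3

For each value that appears in both, track the longest common increasing run ending there.
The best achievable length is 3; one witness is 7, 8, 10 (A-positions 5,7,9, B-positions 2,4,5).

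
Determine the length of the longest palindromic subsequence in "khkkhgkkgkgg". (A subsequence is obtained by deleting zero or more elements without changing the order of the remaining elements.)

Using dp[i][j] = 2 + dp[i+1][j−1] if the ends match, else max(dp[i+1][j], dp[i][j−1]):
dp[1][12] = 7. A witness is kkkgkkk at positions 1,3,4,6,7,8,10.

7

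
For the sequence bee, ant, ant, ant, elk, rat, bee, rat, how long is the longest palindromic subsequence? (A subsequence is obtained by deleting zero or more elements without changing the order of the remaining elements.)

One longest palindromic subsequence is bee ant ant ant bee (positions 1,2,3,4,7); it reads the same forward and backward, and the interval DP gives dp[1][8] = 5.

5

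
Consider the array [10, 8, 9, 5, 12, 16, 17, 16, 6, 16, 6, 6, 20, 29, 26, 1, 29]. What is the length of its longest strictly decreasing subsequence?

One longest decreasing subsequence is 10, 8, 5, 1 (positions 1,2,4,16), of length 4; no longer one exists.

4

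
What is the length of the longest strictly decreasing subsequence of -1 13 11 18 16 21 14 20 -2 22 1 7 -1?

Scanning left to right, the best length ending at each element is: -1→1, 13→1, 11→2, 18→1, 16→2, 21→1, 14→3, 20→2, -2→4, 22→1, 1→4, 7→4, -1→5.
So the longest decreasing subsequence has length 5, e.g. 18, 16, 14, 1, -1.

5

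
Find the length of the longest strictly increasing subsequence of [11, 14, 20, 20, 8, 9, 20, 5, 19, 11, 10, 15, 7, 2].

4

Scanning left to right, the best length ending at each element is: 11→1, 14→2, 20→3, 20→3, 8→1, 9→2, 20→3, 5→1, 19→3, 11→3, 10→3, 15→4, 7→2, 2→1.
So the longest increasing subsequence has length 4, e.g. 8, 9, 11, 15.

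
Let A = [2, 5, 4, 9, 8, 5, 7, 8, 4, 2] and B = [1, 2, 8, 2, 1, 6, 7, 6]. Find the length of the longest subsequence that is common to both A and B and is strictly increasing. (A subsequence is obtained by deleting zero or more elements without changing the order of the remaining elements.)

2

A longest common strictly increasing subsequence is 2, 8 (length 2); it appears in order in both A and B, and no longer such subsequence exists.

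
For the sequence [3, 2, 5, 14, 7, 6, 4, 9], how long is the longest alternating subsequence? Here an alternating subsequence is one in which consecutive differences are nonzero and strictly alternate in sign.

Track the best alternating length ending on an up-step vs a down-step at each position: up/down = 1/1, 1/2, 3/1, 3/1, 3/4, 3/4, 3/4, 5/4.
The maximum over both is 5; one such subsequence is 3, 2, 14, 7, 9.

5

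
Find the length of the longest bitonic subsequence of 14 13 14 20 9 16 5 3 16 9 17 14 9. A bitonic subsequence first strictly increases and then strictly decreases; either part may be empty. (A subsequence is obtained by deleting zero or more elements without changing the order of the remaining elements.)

Let inc[i] be the LIS ending at i and dec[i] the longest strictly decreasing subsequence starting at i. inc = [1, 1, 2, 3, 1, 3, 1, 1, 3, 2, 4, 3, 2], dec = [5, 4, 4, 4, 3, 3, 2, 1, 3, 1, 3, 2, 1].
max_i inc[i]+dec[i]−1 = 6, with one witness 13, 14, 20, 17, 14, 9.

6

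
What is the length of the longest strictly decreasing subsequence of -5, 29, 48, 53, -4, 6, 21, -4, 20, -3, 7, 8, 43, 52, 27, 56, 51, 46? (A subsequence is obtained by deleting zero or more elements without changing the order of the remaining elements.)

Scanning left to right, the best length ending at each element is: -5→1, 29→1, 48→1, 53→1, -4→2, 6→2, 21→2, -4→3, 20→3, -3→4, 7→4, 8→4, 43→2, 52→2, 27→3, 56→1, 51→3, 46→4.
So the longest decreasing subsequence has length 4, e.g. 29, 21, 20, -3.

4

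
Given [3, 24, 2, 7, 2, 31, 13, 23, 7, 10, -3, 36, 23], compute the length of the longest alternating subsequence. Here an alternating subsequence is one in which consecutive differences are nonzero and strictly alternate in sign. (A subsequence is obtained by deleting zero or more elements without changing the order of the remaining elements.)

Track the best alternating length ending on an up-step vs a down-step at each position: up/down = 1/1, 2/1, 1/3, 4/3, 1/5, 6/1, 6/7, 8/7, 6/9, 10/9, 1/11, 12/1, 12/13.
The maximum over both is 13; one such subsequence is 3, 24, 2, 7, 2, 31, 13, 23, 7, 10, -3, 36, 23.

13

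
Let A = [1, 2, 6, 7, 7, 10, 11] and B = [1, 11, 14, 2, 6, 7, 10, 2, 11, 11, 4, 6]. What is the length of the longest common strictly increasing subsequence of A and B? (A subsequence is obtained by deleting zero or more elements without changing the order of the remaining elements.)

6

A longest common strictly increasing subsequence is 1, 2, 6, 7, 10, 11 (length 6); it appears in order in both A and B, and no longer such subsequence exists.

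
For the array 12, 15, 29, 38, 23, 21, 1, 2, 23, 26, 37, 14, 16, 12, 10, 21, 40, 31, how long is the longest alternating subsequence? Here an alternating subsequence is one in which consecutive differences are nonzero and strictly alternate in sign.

A longest alternating subsequence is 12, 29, 21, 23, 14, 16, 12, 40, 31 (positions 1,3,6,9,12,13,14,17,18); its 8 consecutive differences strictly alternate in sign, and length 9 is optimal.

9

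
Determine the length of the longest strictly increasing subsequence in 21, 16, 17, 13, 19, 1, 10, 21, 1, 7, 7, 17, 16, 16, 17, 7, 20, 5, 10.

Scanning left to right, the best length ending at each element is: 21→1, 16→1, 17→2, 13→1, 19→3, 1→1, 10→2, 21→4, 1→1, 7→2, 7→2, 17→3, 16→3, 16→3, 17→4, 7→2, 20→5, 5→2, 10→3.
So the longest increasing subsequence has length 5, e.g. 1, 10, 16, 17, 20.

5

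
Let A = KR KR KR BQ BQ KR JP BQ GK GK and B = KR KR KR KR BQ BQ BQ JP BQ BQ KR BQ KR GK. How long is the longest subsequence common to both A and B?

8

Backtracking the LCS table gives one alignment: KR (A1,B2) → KR (A2,B3) → KR (A3,B4) → BQ (A4,B9) → BQ (A5,B10) → KR (A6,B11) → BQ (A8,B12) → GK (A10,B14).
So the longest common subsequence has length 8.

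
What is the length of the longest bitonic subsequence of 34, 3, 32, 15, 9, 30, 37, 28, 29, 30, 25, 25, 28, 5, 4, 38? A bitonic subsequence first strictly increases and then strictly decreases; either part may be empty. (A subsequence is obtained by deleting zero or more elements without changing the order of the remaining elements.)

Let inc[i] be the LIS ending at i and dec[i] the longest strictly decreasing subsequence starting at i. inc = [1, 1, 2, 2, 2, 3, 4, 3, 4, 5, 3, 3, 4, 2, 2, 6], dec = [7, 1, 6, 4, 3, 5, 5, 4, 4, 4, 3, 3, 3, 2, 1, 1].
max_i inc[i]+dec[i]−1 = 8, with one witness 3, 15, 30, 37, 30, 28, 5, 4.

8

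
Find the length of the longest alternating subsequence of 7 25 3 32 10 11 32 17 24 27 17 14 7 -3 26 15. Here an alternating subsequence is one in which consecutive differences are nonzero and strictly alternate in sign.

Track the best alternating length ending on an up-step vs a down-step at each position: up/down = 1/1, 2/1, 1/3, 4/1, 4/5, 6/5, 6/1, 6/7, 8/7, 8/7, 6/9, 6/9, 4/9, 1/9, 10/9, 10/11.
The maximum over both is 11; one such subsequence is 7, 25, 3, 32, 10, 32, 17, 24, 17, 26, 15.

11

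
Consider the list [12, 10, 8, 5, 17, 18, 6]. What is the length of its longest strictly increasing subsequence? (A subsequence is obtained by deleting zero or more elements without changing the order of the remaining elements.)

One longest increasing subsequence is 12, 17, 18 (positions 1,5,6), of length 3; no longer one exists.

3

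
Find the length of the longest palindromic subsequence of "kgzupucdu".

3

Using dp[i][j] = 2 + dp[i+1][j−1] if the ends match, else max(dp[i+1][j], dp[i][j−1]):
dp[1][9] = 3. A witness is udu at positions 4,8,9.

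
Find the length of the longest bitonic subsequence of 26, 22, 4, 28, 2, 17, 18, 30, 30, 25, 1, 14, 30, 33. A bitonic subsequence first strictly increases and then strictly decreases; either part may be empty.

6

One longest bitonic subsequence is 4, 17, 18, 30, 25, 14 (positions 3,6,7,8,10,12): it rises to 30 then falls. Length 6 is optimal.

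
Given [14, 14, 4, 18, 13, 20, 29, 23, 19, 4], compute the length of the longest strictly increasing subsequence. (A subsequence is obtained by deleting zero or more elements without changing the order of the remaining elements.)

4

Let dp[i] be the longest increasing subsequence ending at position i. Then dp = [1, 1, 1, 2, 2, 3, 4, 4, 3, 1].
The maximum is 4; one witness is 14, 18, 20, 29 at positions 1,4,6,7.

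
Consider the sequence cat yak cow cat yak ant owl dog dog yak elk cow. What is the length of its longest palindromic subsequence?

6

One longest palindromic subsequence is cow yak dog dog yak cow (positions 3,5,8,9,10,12); it reads the same forward and backward, and the interval DP gives dp[1][12] = 6.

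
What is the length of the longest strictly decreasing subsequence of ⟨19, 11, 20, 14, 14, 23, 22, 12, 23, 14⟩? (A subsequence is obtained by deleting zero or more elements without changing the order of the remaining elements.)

3

Scanning left to right, the best length ending at each element is: 19→1, 11→2, 20→1, 14→2, 14→2, 23→1, 22→2, 12→3, 23→1, 14→3.
So the longest decreasing subsequence has length 3, e.g. 19, 14, 12.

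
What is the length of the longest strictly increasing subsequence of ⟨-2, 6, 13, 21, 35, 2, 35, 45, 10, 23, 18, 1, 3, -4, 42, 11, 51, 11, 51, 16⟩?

7

Let dp[i] be the longest increasing subsequence ending at position i. Then dp = [1, 2, 3, 4, 5, 2, 5, 6, 3, 5, 4, 2, 3, 1, 6, 4, 7, 4, 7, 5].
The maximum is 7; one witness is -2, 6, 13, 21, 35, 45, 51 at positions 1,2,3,4,5,8,17.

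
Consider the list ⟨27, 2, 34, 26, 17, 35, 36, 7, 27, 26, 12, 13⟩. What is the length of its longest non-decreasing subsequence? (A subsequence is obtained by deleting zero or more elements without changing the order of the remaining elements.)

4

Let dp[i] be the longest non-decreasing subsequence ending at position i. Then dp = [1, 1, 2, 2, 2, 3, 4, 2, 3, 3, 3, 4].
The maximum is 4; one witness is 27, 34, 35, 36 at positions 1,3,6,7.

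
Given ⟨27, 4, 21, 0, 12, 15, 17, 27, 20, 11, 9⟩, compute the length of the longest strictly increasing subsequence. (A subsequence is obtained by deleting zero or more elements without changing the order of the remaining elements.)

5

One longest increasing subsequence is 4, 12, 15, 17, 27 (positions 2,5,6,7,8), of length 5; no longer one exists.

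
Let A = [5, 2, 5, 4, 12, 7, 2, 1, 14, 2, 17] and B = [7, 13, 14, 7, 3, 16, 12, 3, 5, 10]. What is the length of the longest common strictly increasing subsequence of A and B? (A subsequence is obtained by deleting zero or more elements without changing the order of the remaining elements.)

2

For each value that appears in both, track the longest common increasing run ending there.
The best achievable length is 2; one witness is 7, 14 (A-positions 6,9, B-positions 1,3).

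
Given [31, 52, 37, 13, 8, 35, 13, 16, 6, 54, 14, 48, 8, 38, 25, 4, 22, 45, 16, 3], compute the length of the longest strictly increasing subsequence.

Scanning left to right, the best length ending at each element is: 31→1, 52→2, 37→2, 13→1, 8→1, 35→2, 13→2, 16→3, 6→1, 54→4, 14→3, 48→4, 8→2, 38→4, 25→4, 4→1, 22→4, 45→5, 16→4, 3→1.
So the longest increasing subsequence has length 5, e.g. 8, 13, 16, 38, 45.

5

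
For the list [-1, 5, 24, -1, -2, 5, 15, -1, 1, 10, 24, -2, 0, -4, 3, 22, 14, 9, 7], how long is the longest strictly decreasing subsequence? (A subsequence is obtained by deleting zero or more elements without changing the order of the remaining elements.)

Let dp[i] be the longest decreasing subsequence ending at position i. Then dp = [1, 1, 1, 2, 3, 2, 2, 3, 3, 3, 1, 4, 4, 5, 4, 2, 3, 4, 5].
The maximum is 5; one witness is 24, 5, -1, -2, -4 at positions 3,6,8,12,14.

5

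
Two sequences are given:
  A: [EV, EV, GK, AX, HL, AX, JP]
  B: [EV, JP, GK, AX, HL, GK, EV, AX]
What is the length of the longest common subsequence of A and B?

A longest common subsequence is EV, GK, AX, HL, AX (length 5); the LCS DP confirms no longer common subsequence exists.

5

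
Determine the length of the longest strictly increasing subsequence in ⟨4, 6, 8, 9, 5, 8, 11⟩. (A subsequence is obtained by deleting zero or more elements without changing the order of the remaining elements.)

5

Let dp[i] be the longest increasing subsequence ending at position i. Then dp = [1, 2, 3, 4, 2, 3, 5].
The maximum is 5; one witness is 4, 6, 8, 9, 11 at positions 1,2,3,4,7.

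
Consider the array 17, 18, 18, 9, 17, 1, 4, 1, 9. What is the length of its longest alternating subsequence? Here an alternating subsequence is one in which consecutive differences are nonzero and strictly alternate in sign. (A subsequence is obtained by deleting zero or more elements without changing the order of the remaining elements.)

8

Track the best alternating length ending on an up-step vs a down-step at each position: up/down = 1/1, 2/1, 2/1, 1/3, 4/3, 1/5, 6/5, 1/7, 8/5.
The maximum over both is 8; one such subsequence is 17, 18, 9, 17, 1, 4, 1, 9.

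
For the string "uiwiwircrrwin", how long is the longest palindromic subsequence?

7

One longest palindromic subsequence is iwrrrwi (positions 4,5,7,9,10,11,12); it reads the same forward and backward, and the interval DP gives dp[1][13] = 7.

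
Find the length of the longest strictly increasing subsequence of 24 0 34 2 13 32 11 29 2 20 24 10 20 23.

5

Let dp[i] be the longest increasing subsequence ending at position i. Then dp = [1, 1, 2, 2, 3, 4, 3, 4, 2, 4, 5, 3, 4, 5].
The maximum is 5; one witness is 0, 2, 13, 20, 24 at positions 2,4,5,10,11.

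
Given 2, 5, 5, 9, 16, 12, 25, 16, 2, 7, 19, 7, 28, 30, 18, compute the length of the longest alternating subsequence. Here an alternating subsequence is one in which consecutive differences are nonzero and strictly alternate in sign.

A longest alternating subsequence is 2, 16, 12, 25, 16, 19, 7, 28, 18 (positions 1,5,6,7,8,11,12,13,15); its 8 consecutive differences strictly alternate in sign, and length 9 is optimal.

9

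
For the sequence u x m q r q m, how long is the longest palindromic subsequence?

Using dp[i][j] = 2 + dp[i+1][j−1] if the ends match, else max(dp[i+1][j], dp[i][j−1]):
dp[1][7] = 5. A witness is mqrqm at positions 3,4,5,6,7.

5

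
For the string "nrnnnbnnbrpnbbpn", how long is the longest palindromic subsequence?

Using dp[i][j] = 2 + dp[i+1][j−1] if the ends match, else max(dp[i+1][j], dp[i][j−1]):
dp[1][16] = 9. A witness is nnnnbnnnn at positions 1,3,4,5,6,7,8,12,16.

9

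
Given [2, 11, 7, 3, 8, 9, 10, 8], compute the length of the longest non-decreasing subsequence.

5

One longest non-decreasing subsequence is 2, 7, 8, 9, 10 (positions 1,3,5,6,7), of length 5; no longer one exists.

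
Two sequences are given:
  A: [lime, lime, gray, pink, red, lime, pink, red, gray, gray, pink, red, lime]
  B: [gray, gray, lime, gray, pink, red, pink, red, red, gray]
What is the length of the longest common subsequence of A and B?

7

Backtracking the LCS table gives one alignment: lime (A2,B3) → gray (A3,B4) → pink (A4,B5) → red (A5,B6) → pink (A7,B7) → red (A8,B9) → gray (A10,B10).
So the longest common subsequence has length 7.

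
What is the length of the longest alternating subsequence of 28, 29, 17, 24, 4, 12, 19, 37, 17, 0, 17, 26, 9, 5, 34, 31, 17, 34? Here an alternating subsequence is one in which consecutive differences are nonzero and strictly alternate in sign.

12

A longest alternating subsequence is 28, 29, 17, 24, 4, 12, 0, 17, 9, 34, 31, 34 (positions 1,2,3,4,5,6,10,11,13,15,16,18); its 11 consecutive differences strictly alternate in sign, and length 12 is optimal.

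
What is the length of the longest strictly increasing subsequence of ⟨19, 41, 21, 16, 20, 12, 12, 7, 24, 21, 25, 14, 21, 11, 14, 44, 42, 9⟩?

5

One longest increasing subsequence is 19, 21, 24, 25, 44 (positions 1,3,9,11,16), of length 5; no longer one exists.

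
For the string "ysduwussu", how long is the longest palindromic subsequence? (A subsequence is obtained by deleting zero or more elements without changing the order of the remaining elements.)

5

One longest palindromic subsequence is suwus (positions 2,4,5,6,8); it reads the same forward and backward, and the interval DP gives dp[1][9] = 5.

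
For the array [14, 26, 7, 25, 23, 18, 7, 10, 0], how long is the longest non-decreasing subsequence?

One longest non-decreasing subsequence is 7, 7, 10 (positions 3,7,8), of length 3; no longer one exists.

3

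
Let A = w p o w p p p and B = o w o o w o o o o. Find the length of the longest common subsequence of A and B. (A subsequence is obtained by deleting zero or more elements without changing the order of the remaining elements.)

Backtracking the LCS table gives one alignment: w (A1,B2) → o (A3,B4) → w (A4,B5).
So the longest common subsequence has length 3.

3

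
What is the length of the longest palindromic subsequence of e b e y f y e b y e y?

Using dp[i][j] = 2 + dp[i+1][j−1] if the ends match, else max(dp[i+1][j], dp[i][j−1]):
dp[1][11] = 9. A witness is ebeyfyebe at positions 1,2,3,4,5,6,7,8,10.

9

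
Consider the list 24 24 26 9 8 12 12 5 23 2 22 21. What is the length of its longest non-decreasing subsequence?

4

Let dp[i] be the longest non-decreasing subsequence ending at position i. Then dp = [1, 2, 3, 1, 1, 2, 3, 1, 4, 1, 4, 4].
The maximum is 4; one witness is 9, 12, 12, 23 at positions 4,6,7,9.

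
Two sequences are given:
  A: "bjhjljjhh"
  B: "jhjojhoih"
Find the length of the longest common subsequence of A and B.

6

Backtracking the LCS table gives one alignment: j (A2,B1) → h (A3,B2) → j (A4,B3) → j (A7,B5) → h (A8,B6) → h (A9,B9).
So the longest common subsequence has length 6.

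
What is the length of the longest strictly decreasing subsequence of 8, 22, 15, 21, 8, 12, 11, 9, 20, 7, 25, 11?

6

One longest decreasing subsequence is 22, 15, 12, 11, 9, 7 (positions 2,3,6,7,8,10), of length 6; no longer one exists.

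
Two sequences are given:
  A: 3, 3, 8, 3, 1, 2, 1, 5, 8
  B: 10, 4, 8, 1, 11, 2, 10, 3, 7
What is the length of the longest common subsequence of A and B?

3

Backtracking the LCS table gives one alignment: 8 (A3,B3) → 1 (A5,B4) → 2 (A6,B6).
So the longest common subsequence has length 3.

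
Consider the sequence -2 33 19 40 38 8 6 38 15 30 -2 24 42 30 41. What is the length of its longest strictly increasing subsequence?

One longest increasing subsequence is -2, 8, 15, 24, 30, 41 (positions 1,6,9,12,14,15), of length 6; no longer one exists.

6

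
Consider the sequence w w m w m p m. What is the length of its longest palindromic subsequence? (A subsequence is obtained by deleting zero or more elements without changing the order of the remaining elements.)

One longest palindromic subsequence is mpm (positions 3,6,7); it reads the same forward and backward, and the interval DP gives dp[1][7] = 3.

3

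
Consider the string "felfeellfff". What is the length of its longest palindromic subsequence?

Using dp[i][j] = 2 + dp[i+1][j−1] if the ends match, else max(dp[i+1][j], dp[i][j−1]):
dp[1][11] = 6. A witness is ffllff at positions 1,4,7,8,10,11.

6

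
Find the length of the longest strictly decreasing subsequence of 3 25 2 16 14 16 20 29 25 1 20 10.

4

Scanning left to right, the best length ending at each element is: 3→1, 25→1, 2→2, 16→2, 14→3, 16→2, 20→2, 29→1, 25→2, 1→4, 20→3, 10→4.
So the longest decreasing subsequence has length 4, e.g. 25, 16, 14, 1.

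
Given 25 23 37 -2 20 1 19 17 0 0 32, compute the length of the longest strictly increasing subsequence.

4

One longest increasing subsequence is -2, 1, 19, 32 (positions 4,6,7,11), of length 4; no longer one exists.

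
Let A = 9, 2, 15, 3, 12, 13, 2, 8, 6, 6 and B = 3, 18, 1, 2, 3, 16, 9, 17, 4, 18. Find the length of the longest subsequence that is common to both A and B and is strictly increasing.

2

For each value that appears in both, track the longest common increasing run ending there.
The best achievable length is 2; one witness is 2, 3 (A-positions 2,4, B-positions 4,5).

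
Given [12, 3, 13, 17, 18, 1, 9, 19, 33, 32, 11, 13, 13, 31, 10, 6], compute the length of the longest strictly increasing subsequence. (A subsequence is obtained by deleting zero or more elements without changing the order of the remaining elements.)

One longest increasing subsequence is 12, 13, 17, 18, 19, 33 (positions 1,3,4,5,8,9), of length 6; no longer one exists.

6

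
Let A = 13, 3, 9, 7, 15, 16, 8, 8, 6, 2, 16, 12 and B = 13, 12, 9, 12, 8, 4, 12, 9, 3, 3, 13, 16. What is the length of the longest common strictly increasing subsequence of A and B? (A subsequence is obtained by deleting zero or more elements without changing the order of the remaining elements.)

2

For each value that appears in both, track the longest common increasing run ending there.
The best achievable length is 2; one witness is 9, 12 (A-positions 3,12, B-positions 3,4).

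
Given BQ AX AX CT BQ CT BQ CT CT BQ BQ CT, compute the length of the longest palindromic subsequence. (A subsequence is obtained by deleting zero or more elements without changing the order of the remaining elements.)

8

One longest palindromic subsequence is CT BQ BQ CT CT BQ BQ CT (positions 4,5,7,8,9,10,11,12); it reads the same forward and backward, and the interval DP gives dp[1][12] = 8.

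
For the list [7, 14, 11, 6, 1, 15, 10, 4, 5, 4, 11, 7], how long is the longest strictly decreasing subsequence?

Scanning left to right, the best length ending at each element is: 7→1, 14→1, 11→2, 6→3, 1→4, 15→1, 10→3, 4→4, 5→4, 4→5, 11→2, 7→4.
So the longest decreasing subsequence has length 5, e.g. 14, 11, 6, 5, 4.

5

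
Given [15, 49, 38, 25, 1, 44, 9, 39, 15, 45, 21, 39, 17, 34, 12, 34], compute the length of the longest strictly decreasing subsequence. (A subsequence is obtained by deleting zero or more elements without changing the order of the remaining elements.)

One longest decreasing subsequence is 49, 38, 25, 21, 17, 12 (positions 2,3,4,11,13,15), of length 6; no longer one exists.

6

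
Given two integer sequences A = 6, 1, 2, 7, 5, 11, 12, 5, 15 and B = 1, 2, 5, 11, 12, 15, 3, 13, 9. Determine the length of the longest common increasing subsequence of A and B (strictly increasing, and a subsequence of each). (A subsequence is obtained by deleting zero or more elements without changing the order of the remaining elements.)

A longest common strictly increasing subsequence is 1, 2, 5, 11, 12, 15 (length 6); it appears in order in both A and B, and no longer such subsequence exists.

6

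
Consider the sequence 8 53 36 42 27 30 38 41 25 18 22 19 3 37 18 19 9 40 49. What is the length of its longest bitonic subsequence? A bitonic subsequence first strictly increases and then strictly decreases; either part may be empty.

Let inc[i] be the LIS ending at i and dec[i] the longest strictly decreasing subsequence starting at i. inc = [1, 2, 2, 3, 2, 3, 4, 5, 2, 2, 3, 3, 1, 4, 2, 3, 2, 5, 6], dec = [2, 8, 7, 7, 6, 6, 6, 6, 5, 2, 4, 3, 1, 3, 2, 2, 1, 1, 1].
max_i inc[i]+dec[i]−1 = 10, with one witness 8, 27, 30, 38, 41, 25, 22, 19, 18, 9.

10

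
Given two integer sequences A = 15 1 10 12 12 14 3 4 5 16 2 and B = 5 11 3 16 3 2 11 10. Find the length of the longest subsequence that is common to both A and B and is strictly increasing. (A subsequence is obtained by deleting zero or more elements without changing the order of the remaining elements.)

A longest common strictly increasing subsequence is 5, 16 (length 2); it appears in order in both A and B, and no longer such subsequence exists.

2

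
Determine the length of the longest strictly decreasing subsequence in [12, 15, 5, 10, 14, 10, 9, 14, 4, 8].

5

Scanning left to right, the best length ending at each element is: 12→1, 15→1, 5→2, 10→2, 14→2, 10→3, 9→4, 14→2, 4→5, 8→5.
So the longest decreasing subsequence has length 5, e.g. 15, 14, 10, 9, 4.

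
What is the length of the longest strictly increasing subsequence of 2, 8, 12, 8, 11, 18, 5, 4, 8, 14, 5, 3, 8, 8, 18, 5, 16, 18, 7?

6

One longest increasing subsequence is 2, 8, 12, 14, 16, 18 (positions 1,2,3,10,17,18), of length 6; no longer one exists.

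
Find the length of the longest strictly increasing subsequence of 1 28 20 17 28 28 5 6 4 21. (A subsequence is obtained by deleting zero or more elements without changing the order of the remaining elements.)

4

Scanning left to right, the best length ending at each element is: 1→1, 28→2, 20→2, 17→2, 28→3, 28→3, 5→2, 6→3, 4→2, 21→4.
So the longest increasing subsequence has length 4, e.g. 1, 5, 6, 21.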